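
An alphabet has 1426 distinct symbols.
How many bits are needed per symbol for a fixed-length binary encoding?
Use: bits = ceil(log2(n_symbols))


log2(1426) = 10.4778
Bracket: 2^10 = 1024 < 1426 <= 2^11 = 2048
So ceil(log2(1426)) = 11

bits = ceil(log2(1426)) = ceil(10.4778) = 11 bits


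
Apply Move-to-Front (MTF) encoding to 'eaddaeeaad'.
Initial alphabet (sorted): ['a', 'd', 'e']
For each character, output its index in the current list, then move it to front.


MTF encoding:
'e': index 2 in ['a', 'd', 'e'] -> ['e', 'a', 'd']
'a': index 1 in ['e', 'a', 'd'] -> ['a', 'e', 'd']
'd': index 2 in ['a', 'e', 'd'] -> ['d', 'a', 'e']
'd': index 0 in ['d', 'a', 'e'] -> ['d', 'a', 'e']
'a': index 1 in ['d', 'a', 'e'] -> ['a', 'd', 'e']
'e': index 2 in ['a', 'd', 'e'] -> ['e', 'a', 'd']
'e': index 0 in ['e', 'a', 'd'] -> ['e', 'a', 'd']
'a': index 1 in ['e', 'a', 'd'] -> ['a', 'e', 'd']
'a': index 0 in ['a', 'e', 'd'] -> ['a', 'e', 'd']
'd': index 2 in ['a', 'e', 'd'] -> ['d', 'a', 'e']


Output: [2, 1, 2, 0, 1, 2, 0, 1, 0, 2]


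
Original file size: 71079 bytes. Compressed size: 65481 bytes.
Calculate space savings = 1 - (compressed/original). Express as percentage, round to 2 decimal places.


ratio = compressed/original = 65481/71079 = 0.921243
savings = 1 - ratio = 1 - 0.921243 = 0.078757
as a percentage: 0.078757 * 100 = 7.88%

Space savings = 1 - 65481/71079 = 7.88%


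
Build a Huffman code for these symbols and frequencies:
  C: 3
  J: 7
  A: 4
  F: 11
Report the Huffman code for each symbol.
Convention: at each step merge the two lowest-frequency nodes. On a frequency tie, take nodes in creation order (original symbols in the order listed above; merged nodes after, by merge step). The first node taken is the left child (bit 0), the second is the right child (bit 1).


Huffman tree construction:
Step 1: Merge C(3) + A(4) = 7
Step 2: Merge J(7) + (C+A)(7) = 14
Step 3: Merge F(11) + (J+(C+A))(14) = 25
Read each symbol's code off the tree from the root (left child = 0, right child = 1).

Codes:
  C: 110 (length 3)
  J: 10 (length 2)
  A: 111 (length 3)
  F: 0 (length 1)
Average code length: 46/25 = 1.8400 bits/symbol


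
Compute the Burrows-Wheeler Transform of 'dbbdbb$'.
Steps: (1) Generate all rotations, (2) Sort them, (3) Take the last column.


Rotations (sorted):
  0: $dbbdbb -> last char: b
  1: b$dbbdb -> last char: b
  2: bb$dbbd -> last char: d
  3: bbdbb$d -> last char: d
  4: bdbb$db -> last char: b
  5: dbb$dbb -> last char: b
  6: dbbdbb$ -> last char: $


BWT = bbddbb$


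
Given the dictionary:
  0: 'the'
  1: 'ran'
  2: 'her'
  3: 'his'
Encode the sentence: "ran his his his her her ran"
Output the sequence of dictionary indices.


Look up each word in the dictionary:
  'ran' -> 1
  'his' -> 3
  'his' -> 3
  'his' -> 3
  'her' -> 2
  'her' -> 2
  'ran' -> 1

Encoded: [1, 3, 3, 3, 2, 2, 1]


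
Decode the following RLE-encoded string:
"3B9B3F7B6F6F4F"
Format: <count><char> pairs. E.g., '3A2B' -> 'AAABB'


Expanding each <count><char> pair:
  3B -> 'BBB'
  9B -> 'BBBBBBBBB'
  3F -> 'FFF'
  7B -> 'BBBBBBB'
  6F -> 'FFFFFF'
  6F -> 'FFFFFF'
  4F -> 'FFFF'

Decoded = BBBBBBBBBBBBFFFBBBBBBBFFFFFFFFFFFFFFFF


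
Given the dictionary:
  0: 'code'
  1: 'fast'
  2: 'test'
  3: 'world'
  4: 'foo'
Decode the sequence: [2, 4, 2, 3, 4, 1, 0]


Look up each index in the dictionary:
  2 -> 'test'
  4 -> 'foo'
  2 -> 'test'
  3 -> 'world'
  4 -> 'foo'
  1 -> 'fast'
  0 -> 'code'

Decoded: "test foo test world foo fast code"


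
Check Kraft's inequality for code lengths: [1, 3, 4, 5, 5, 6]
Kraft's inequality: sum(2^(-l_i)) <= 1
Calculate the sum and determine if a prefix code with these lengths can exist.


Sum = 2^(-1) + 2^(-3) + 2^(-4) + 2^(-5) + 2^(-5) + 2^(-6)
    = 0.5 + 0.125 + 0.0625 + 0.03125 + 0.03125 + 0.015625
    = 49/64 = 0.765625
Since 0.765625 <= 1, Kraft's inequality IS satisfied.
A prefix code with these lengths CAN exist.

Kraft sum = 0.765625. Satisfied.


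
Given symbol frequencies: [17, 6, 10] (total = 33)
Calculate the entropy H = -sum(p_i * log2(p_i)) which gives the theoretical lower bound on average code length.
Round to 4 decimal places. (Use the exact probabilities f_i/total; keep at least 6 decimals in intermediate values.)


Per-symbol terms -p_i * log2(p_i) with p_i = f_i/33:
  p = 17/33 = 0.515152: log2(p) = -0.956931, -p*log2(p) = 0.492965
  p = 6/33 = 0.181818: log2(p) = -2.459432, -p*log2(p) = 0.447169
  p = 10/33 = 0.303030: log2(p) = -1.722466, -p*log2(p) = 0.521959
H = 0.492965 + 0.447169 + 0.521959 = 1.462093

H = 1.4621 bits/symbol


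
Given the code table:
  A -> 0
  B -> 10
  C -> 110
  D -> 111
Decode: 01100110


Decoding:
0 -> A
110 -> C
0 -> A
110 -> C


Result: ACAC


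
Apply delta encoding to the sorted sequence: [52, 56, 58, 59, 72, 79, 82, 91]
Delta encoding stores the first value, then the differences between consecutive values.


First value: 52
Deltas:
  56 - 52 = 4
  58 - 56 = 2
  59 - 58 = 1
  72 - 59 = 13
  79 - 72 = 7
  82 - 79 = 3
  91 - 82 = 9


Delta encoded: [52, 4, 2, 1, 13, 7, 3, 9]


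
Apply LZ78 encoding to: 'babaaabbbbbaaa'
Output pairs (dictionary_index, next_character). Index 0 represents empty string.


LZ78 encoding steps:
Dictionary: {0: ''}
Step 1: w='' (idx 0), next='b' -> output (0, 'b'), add 'b' as idx 1
Step 2: w='' (idx 0), next='a' -> output (0, 'a'), add 'a' as idx 2
Step 3: w='b' (idx 1), next='a' -> output (1, 'a'), add 'ba' as idx 3
Step 4: w='a' (idx 2), next='a' -> output (2, 'a'), add 'aa' as idx 4
Step 5: w='b' (idx 1), next='b' -> output (1, 'b'), add 'bb' as idx 5
Step 6: w='bb' (idx 5), next='b' -> output (5, 'b'), add 'bbb' as idx 6
Step 7: w='aa' (idx 4), next='a' -> output (4, 'a'), add 'aaa' as idx 7


Encoded: [(0, 'b'), (0, 'a'), (1, 'a'), (2, 'a'), (1, 'b'), (5, 'b'), (4, 'a')]


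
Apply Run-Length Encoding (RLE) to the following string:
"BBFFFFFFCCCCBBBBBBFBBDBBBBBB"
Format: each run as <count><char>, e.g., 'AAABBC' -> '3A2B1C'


Scanning runs left to right:
  i=0: run of 'B' x 2 -> '2B'
  i=2: run of 'F' x 6 -> '6F'
  i=8: run of 'C' x 4 -> '4C'
  i=12: run of 'B' x 6 -> '6B'
  i=18: run of 'F' x 1 -> '1F'
  i=19: run of 'B' x 2 -> '2B'
  i=21: run of 'D' x 1 -> '1D'
  i=22: run of 'B' x 6 -> '6B'

RLE = 2B6F4C6B1F2B1D6B


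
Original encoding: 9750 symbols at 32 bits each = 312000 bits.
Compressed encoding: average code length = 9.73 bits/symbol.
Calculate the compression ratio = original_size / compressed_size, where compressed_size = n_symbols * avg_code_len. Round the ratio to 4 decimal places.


original_size = n_symbols * orig_bits = 9750 * 32 = 312000 bits
compressed_size = n_symbols * avg_code_len = 9750 * 9.73 = 94867.5 bits
ratio = original_size / compressed_size = 312000 / 94867.5 = 3.2888

Compression ratio = 3.2888


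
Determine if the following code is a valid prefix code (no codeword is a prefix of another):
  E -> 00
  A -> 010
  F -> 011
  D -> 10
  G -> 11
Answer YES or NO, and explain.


Checking each pair (does one codeword prefix another?):
  E='00' vs A='010': no prefix
  E='00' vs F='011': no prefix
  E='00' vs D='10': no prefix
  E='00' vs G='11': no prefix
  A='010' vs E='00': no prefix
  A='010' vs F='011': no prefix
  A='010' vs D='10': no prefix
  A='010' vs G='11': no prefix
  F='011' vs E='00': no prefix
  F='011' vs A='010': no prefix
  F='011' vs D='10': no prefix
  F='011' vs G='11': no prefix
  D='10' vs E='00': no prefix
  D='10' vs A='010': no prefix
  D='10' vs F='011': no prefix
  D='10' vs G='11': no prefix
  G='11' vs E='00': no prefix
  G='11' vs A='010': no prefix
  G='11' vs F='011': no prefix
  G='11' vs D='10': no prefix
No violation found over all pairs.

YES -- this is a valid prefix code. No codeword is a prefix of any other codeword.


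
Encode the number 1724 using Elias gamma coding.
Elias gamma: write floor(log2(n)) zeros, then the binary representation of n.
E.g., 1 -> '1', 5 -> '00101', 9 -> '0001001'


num_bits = floor(log2(1724)) + 1 = 11
leading_zeros = num_bits - 1 = 10
binary(1724) = 11010111100

Elias gamma(1724) = '0000000000' + '11010111100' = 000000000011010111100 (21 bits)


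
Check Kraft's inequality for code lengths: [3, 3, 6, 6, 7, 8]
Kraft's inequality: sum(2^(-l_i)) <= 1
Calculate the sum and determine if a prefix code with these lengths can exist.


Sum = 2^(-3) + 2^(-3) + 2^(-6) + 2^(-6) + 2^(-7) + 2^(-8)
    = 0.125 + 0.125 + 0.015625 + 0.015625 + 0.0078125 + 0.00390625
    = 75/256 = 0.29296875
Since 0.29296875 <= 1, Kraft's inequality IS satisfied.
A prefix code with these lengths CAN exist.

Kraft sum = 0.29296875. Satisfied.


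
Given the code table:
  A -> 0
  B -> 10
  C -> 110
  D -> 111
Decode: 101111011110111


Decoding:
10 -> B
111 -> D
10 -> B
111 -> D
10 -> B
111 -> D


Result: BDBDBD


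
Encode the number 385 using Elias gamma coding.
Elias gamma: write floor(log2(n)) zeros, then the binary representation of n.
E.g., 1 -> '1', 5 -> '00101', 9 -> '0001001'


num_bits = floor(log2(385)) + 1 = 9
leading_zeros = num_bits - 1 = 8
binary(385) = 110000001

Elias gamma(385) = '00000000' + '110000001' = 00000000110000001 (17 bits)


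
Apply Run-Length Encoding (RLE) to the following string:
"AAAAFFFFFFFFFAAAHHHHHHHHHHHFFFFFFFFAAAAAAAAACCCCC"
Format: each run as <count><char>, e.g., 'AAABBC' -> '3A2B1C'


Scanning runs left to right:
  i=0: run of 'A' x 4 -> '4A'
  i=4: run of 'F' x 9 -> '9F'
  i=13: run of 'A' x 3 -> '3A'
  i=16: run of 'H' x 11 -> '11H'
  i=27: run of 'F' x 8 -> '8F'
  i=35: run of 'A' x 9 -> '9A'
  i=44: run of 'C' x 5 -> '5C'

RLE = 4A9F3A11H8F9A5C


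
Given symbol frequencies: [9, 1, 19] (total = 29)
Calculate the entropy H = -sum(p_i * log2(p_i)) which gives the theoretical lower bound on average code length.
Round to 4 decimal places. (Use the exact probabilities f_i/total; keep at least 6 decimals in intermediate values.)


Per-symbol terms -p_i * log2(p_i) with p_i = f_i/29:
  p = 9/29 = 0.310345: log2(p) = -1.688056, -p*log2(p) = 0.523879
  p = 1/29 = 0.034483: log2(p) = -4.857981, -p*log2(p) = 0.167517
  p = 19/29 = 0.655172: log2(p) = -0.610053, -p*log2(p) = 0.399690
H = 0.523879 + 0.167517 + 0.399690 = 1.091086

H = 1.0911 bits/symbol


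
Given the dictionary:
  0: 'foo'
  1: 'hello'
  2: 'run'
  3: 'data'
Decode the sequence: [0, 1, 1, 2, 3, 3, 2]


Look up each index in the dictionary:
  0 -> 'foo'
  1 -> 'hello'
  1 -> 'hello'
  2 -> 'run'
  3 -> 'data'
  3 -> 'data'
  2 -> 'run'

Decoded: "foo hello hello run data data run"


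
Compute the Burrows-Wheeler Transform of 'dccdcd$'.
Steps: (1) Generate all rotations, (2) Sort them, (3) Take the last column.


Rotations (sorted):
  0: $dccdcd -> last char: d
  1: ccdcd$d -> last char: d
  2: cd$dccd -> last char: d
  3: cdcd$dc -> last char: c
  4: d$dccdc -> last char: c
  5: dccdcd$ -> last char: $
  6: dcd$dcc -> last char: c


BWT = dddcc$c


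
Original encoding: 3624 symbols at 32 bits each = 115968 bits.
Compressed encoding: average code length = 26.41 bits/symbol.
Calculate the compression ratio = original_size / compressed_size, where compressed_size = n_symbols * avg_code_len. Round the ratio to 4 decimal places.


original_size = n_symbols * orig_bits = 3624 * 32 = 115968 bits
compressed_size = n_symbols * avg_code_len = 3624 * 26.41 = 95709.84 bits
ratio = original_size / compressed_size = 115968 / 95709.84 = 1.2117

Compression ratio = 1.2117


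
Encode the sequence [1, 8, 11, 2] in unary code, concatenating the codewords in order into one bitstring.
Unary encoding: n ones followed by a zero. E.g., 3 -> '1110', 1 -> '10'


Encode each number as n ones followed by a terminating 0:
  1 -> 10 (2 bits)
  8 -> 111111110 (9 bits)
  11 -> 111111111110 (12 bits)
  2 -> 110 (3 bits)
Total length = 2 + 9 + 12 + 3 = 26 bits.

Unary([1, 8, 11, 2]) = 10111111110111111111110110 (26 bits)


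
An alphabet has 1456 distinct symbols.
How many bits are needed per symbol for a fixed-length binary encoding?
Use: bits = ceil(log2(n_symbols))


log2(1456) = 10.5078
Bracket: 2^10 = 1024 < 1456 <= 2^11 = 2048
So ceil(log2(1456)) = 11

bits = ceil(log2(1456)) = ceil(10.5078) = 11 bits


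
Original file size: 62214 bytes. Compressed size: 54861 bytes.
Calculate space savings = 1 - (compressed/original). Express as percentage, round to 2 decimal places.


ratio = compressed/original = 54861/62214 = 0.881811
savings = 1 - ratio = 1 - 0.881811 = 0.118189
as a percentage: 0.118189 * 100 = 11.82%

Space savings = 1 - 54861/62214 = 11.82%


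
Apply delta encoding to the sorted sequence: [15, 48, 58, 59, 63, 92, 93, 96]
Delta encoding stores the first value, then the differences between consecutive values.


First value: 15
Deltas:
  48 - 15 = 33
  58 - 48 = 10
  59 - 58 = 1
  63 - 59 = 4
  92 - 63 = 29
  93 - 92 = 1
  96 - 93 = 3


Delta encoded: [15, 33, 10, 1, 4, 29, 1, 3]


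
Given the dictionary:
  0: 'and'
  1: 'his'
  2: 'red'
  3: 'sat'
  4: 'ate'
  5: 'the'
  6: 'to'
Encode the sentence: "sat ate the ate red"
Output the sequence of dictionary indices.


Look up each word in the dictionary:
  'sat' -> 3
  'ate' -> 4
  'the' -> 5
  'ate' -> 4
  'red' -> 2

Encoded: [3, 4, 5, 4, 2]


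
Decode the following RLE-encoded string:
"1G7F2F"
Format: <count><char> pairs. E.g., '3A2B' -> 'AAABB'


Expanding each <count><char> pair:
  1G -> 'G'
  7F -> 'FFFFFFF'
  2F -> 'FF'

Decoded = GFFFFFFFFF


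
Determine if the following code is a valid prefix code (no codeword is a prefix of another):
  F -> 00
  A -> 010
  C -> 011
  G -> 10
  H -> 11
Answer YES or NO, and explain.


Checking each pair (does one codeword prefix another?):
  F='00' vs A='010': no prefix
  F='00' vs C='011': no prefix
  F='00' vs G='10': no prefix
  F='00' vs H='11': no prefix
  A='010' vs F='00': no prefix
  A='010' vs C='011': no prefix
  A='010' vs G='10': no prefix
  A='010' vs H='11': no prefix
  C='011' vs F='00': no prefix
  C='011' vs A='010': no prefix
  C='011' vs G='10': no prefix
  C='011' vs H='11': no prefix
  G='10' vs F='00': no prefix
  G='10' vs A='010': no prefix
  G='10' vs C='011': no prefix
  G='10' vs H='11': no prefix
  H='11' vs F='00': no prefix
  H='11' vs A='010': no prefix
  H='11' vs C='011': no prefix
  H='11' vs G='10': no prefix
No violation found over all pairs.

YES -- this is a valid prefix code. No codeword is a prefix of any other codeword.


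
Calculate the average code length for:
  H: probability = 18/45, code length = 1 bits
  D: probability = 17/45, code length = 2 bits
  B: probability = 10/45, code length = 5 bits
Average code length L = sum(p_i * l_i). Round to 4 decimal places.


Weighted contributions p_i * l_i:
  H: (18/45) * 1 = 18/45
  D: (17/45) * 2 = 34/45
  B: (10/45) * 5 = 50/45
Sum = (18 + 34 + 50)/45 = 102/45

L = 102/45 = 2.2667 bits/symbol


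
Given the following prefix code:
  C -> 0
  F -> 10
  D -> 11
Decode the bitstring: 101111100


Decoding step by step:
Bits 10 -> F
Bits 11 -> D
Bits 11 -> D
Bits 10 -> F
Bits 0 -> C


Decoded message: FDDFC


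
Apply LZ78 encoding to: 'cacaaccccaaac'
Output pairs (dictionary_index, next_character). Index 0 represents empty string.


LZ78 encoding steps:
Dictionary: {0: ''}
Step 1: w='' (idx 0), next='c' -> output (0, 'c'), add 'c' as idx 1
Step 2: w='' (idx 0), next='a' -> output (0, 'a'), add 'a' as idx 2
Step 3: w='c' (idx 1), next='a' -> output (1, 'a'), add 'ca' as idx 3
Step 4: w='a' (idx 2), next='c' -> output (2, 'c'), add 'ac' as idx 4
Step 5: w='c' (idx 1), next='c' -> output (1, 'c'), add 'cc' as idx 5
Step 6: w='ca' (idx 3), next='a' -> output (3, 'a'), add 'caa' as idx 6
Step 7: w='ac' (idx 4), end of input -> output (4, '')


Encoded: [(0, 'c'), (0, 'a'), (1, 'a'), (2, 'c'), (1, 'c'), (3, 'a'), (4, '')]


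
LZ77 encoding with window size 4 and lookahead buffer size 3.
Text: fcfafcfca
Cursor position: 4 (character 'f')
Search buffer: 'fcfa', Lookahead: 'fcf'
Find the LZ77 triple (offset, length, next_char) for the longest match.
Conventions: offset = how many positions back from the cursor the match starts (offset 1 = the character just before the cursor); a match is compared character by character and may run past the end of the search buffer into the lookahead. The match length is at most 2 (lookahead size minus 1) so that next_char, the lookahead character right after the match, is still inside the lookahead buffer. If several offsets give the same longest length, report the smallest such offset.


Try each offset into the search buffer:
  offset=1 (pos 3, char 'a'): match length 0
  offset=2 (pos 2, char 'f'): match length 1
  offset=3 (pos 1, char 'c'): match length 0
  offset=4 (pos 0, char 'f'): match length 2
Longest match has length 2 at offset 4.
next_char = character at position 4 + 2 = 6 -> 'f'

Best match: offset=4, length=2 (matching 'fc' starting at position 0)
LZ77 triple: (4, 2, 'f')


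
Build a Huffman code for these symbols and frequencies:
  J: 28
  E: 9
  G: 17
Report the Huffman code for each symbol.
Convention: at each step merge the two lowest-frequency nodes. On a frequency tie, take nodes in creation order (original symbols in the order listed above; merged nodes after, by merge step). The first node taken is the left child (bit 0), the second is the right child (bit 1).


Huffman tree construction:
Step 1: Merge E(9) + G(17) = 26
Step 2: Merge (E+G)(26) + J(28) = 54
Read each symbol's code off the tree from the root (left child = 0, right child = 1).

Codes:
  J: 1 (length 1)
  E: 00 (length 2)
  G: 01 (length 2)
Average code length: 80/54 = 1.4815 bits/symbol


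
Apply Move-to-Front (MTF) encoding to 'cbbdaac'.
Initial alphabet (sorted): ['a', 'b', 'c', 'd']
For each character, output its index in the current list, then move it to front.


MTF encoding:
'c': index 2 in ['a', 'b', 'c', 'd'] -> ['c', 'a', 'b', 'd']
'b': index 2 in ['c', 'a', 'b', 'd'] -> ['b', 'c', 'a', 'd']
'b': index 0 in ['b', 'c', 'a', 'd'] -> ['b', 'c', 'a', 'd']
'd': index 3 in ['b', 'c', 'a', 'd'] -> ['d', 'b', 'c', 'a']
'a': index 3 in ['d', 'b', 'c', 'a'] -> ['a', 'd', 'b', 'c']
'a': index 0 in ['a', 'd', 'b', 'c'] -> ['a', 'd', 'b', 'c']
'c': index 3 in ['a', 'd', 'b', 'c'] -> ['c', 'a', 'd', 'b']


Output: [2, 2, 0, 3, 3, 0, 3]


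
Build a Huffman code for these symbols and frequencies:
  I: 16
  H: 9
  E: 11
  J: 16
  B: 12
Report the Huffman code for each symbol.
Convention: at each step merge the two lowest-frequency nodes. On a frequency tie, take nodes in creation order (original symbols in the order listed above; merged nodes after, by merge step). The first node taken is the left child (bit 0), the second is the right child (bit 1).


Huffman tree construction:
Step 1: Merge H(9) + E(11) = 20
Step 2: Merge B(12) + I(16) = 28
Step 3: Merge J(16) + (H+E)(20) = 36
Step 4: Merge (B+I)(28) + (J+(H+E))(36) = 64
Read each symbol's code off the tree from the root (left child = 0, right child = 1).

Codes:
  I: 01 (length 2)
  H: 110 (length 3)
  E: 111 (length 3)
  J: 10 (length 2)
  B: 00 (length 2)
Average code length: 148/64 = 2.3125 bits/symbol


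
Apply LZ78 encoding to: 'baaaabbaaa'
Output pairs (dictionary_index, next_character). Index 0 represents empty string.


LZ78 encoding steps:
Dictionary: {0: ''}
Step 1: w='' (idx 0), next='b' -> output (0, 'b'), add 'b' as idx 1
Step 2: w='' (idx 0), next='a' -> output (0, 'a'), add 'a' as idx 2
Step 3: w='a' (idx 2), next='a' -> output (2, 'a'), add 'aa' as idx 3
Step 4: w='a' (idx 2), next='b' -> output (2, 'b'), add 'ab' as idx 4
Step 5: w='b' (idx 1), next='a' -> output (1, 'a'), add 'ba' as idx 5
Step 6: w='aa' (idx 3), end of input -> output (3, '')


Encoded: [(0, 'b'), (0, 'a'), (2, 'a'), (2, 'b'), (1, 'a'), (3, '')]


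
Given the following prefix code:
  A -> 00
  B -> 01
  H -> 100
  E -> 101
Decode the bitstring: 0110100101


Decoding step by step:
Bits 01 -> B
Bits 101 -> E
Bits 00 -> A
Bits 101 -> E


Decoded message: BEAE


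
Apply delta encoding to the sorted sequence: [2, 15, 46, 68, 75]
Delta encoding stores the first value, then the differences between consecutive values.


First value: 2
Deltas:
  15 - 2 = 13
  46 - 15 = 31
  68 - 46 = 22
  75 - 68 = 7


Delta encoded: [2, 13, 31, 22, 7]


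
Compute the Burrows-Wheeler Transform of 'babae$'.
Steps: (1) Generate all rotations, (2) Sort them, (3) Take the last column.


Rotations (sorted):
  0: $babae -> last char: e
  1: abae$b -> last char: b
  2: ae$bab -> last char: b
  3: babae$ -> last char: $
  4: bae$ba -> last char: a
  5: e$baba -> last char: a


BWT = ebb$aa


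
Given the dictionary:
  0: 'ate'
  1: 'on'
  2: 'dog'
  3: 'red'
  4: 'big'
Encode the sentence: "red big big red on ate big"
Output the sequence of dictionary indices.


Look up each word in the dictionary:
  'red' -> 3
  'big' -> 4
  'big' -> 4
  'red' -> 3
  'on' -> 1
  'ate' -> 0
  'big' -> 4

Encoded: [3, 4, 4, 3, 1, 0, 4]


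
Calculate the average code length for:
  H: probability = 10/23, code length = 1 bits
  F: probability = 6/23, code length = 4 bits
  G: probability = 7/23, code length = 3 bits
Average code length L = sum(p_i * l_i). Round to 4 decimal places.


Weighted contributions p_i * l_i:
  H: (10/23) * 1 = 10/23
  F: (6/23) * 4 = 24/23
  G: (7/23) * 3 = 21/23
Sum = (10 + 24 + 21)/23 = 55/23

L = 55/23 = 2.3913 bits/symbol


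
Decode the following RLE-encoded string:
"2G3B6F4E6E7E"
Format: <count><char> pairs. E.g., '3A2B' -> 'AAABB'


Expanding each <count><char> pair:
  2G -> 'GG'
  3B -> 'BBB'
  6F -> 'FFFFFF'
  4E -> 'EEEE'
  6E -> 'EEEEEE'
  7E -> 'EEEEEEE'

Decoded = GGBBBFFFFFFEEEEEEEEEEEEEEEEE


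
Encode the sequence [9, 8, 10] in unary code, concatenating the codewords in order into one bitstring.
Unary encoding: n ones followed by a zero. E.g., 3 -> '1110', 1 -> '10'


Encode each number as n ones followed by a terminating 0:
  9 -> 1111111110 (10 bits)
  8 -> 111111110 (9 bits)
  10 -> 11111111110 (11 bits)
Total length = 10 + 9 + 11 = 30 bits.

Unary([9, 8, 10]) = 111111111011111111011111111110 (30 bits)


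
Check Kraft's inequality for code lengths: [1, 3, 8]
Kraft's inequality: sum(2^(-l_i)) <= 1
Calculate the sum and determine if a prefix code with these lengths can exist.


Sum = 2^(-1) + 2^(-3) + 2^(-8)
    = 0.5 + 0.125 + 0.00390625
    = 161/256 = 0.62890625
Since 0.62890625 <= 1, Kraft's inequality IS satisfied.
A prefix code with these lengths CAN exist.

Kraft sum = 0.62890625. Satisfied.


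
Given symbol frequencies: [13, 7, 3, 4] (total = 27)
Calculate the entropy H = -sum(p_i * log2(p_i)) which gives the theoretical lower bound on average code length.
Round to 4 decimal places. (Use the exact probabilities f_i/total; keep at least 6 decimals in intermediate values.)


Per-symbol terms -p_i * log2(p_i) with p_i = f_i/27:
  p = 13/27 = 0.481481: log2(p) = -1.054448, -p*log2(p) = 0.507697
  p = 7/27 = 0.259259: log2(p) = -1.947533, -p*log2(p) = 0.504916
  p = 3/27 = 0.111111: log2(p) = -3.169925, -p*log2(p) = 0.352214
  p = 4/27 = 0.148148: log2(p) = -2.754888, -p*log2(p) = 0.408131
H = 0.507697 + 0.504916 + 0.352214 + 0.408131 = 1.772958

H = 1.773 bits/symbol


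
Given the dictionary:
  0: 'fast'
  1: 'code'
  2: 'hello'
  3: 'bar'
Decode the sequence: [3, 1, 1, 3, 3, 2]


Look up each index in the dictionary:
  3 -> 'bar'
  1 -> 'code'
  1 -> 'code'
  3 -> 'bar'
  3 -> 'bar'
  2 -> 'hello'

Decoded: "bar code code bar bar hello"


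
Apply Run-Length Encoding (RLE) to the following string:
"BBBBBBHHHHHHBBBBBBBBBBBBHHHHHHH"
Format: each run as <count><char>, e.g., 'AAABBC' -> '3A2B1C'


Scanning runs left to right:
  i=0: run of 'B' x 6 -> '6B'
  i=6: run of 'H' x 6 -> '6H'
  i=12: run of 'B' x 12 -> '12B'
  i=24: run of 'H' x 7 -> '7H'

RLE = 6B6H12B7H


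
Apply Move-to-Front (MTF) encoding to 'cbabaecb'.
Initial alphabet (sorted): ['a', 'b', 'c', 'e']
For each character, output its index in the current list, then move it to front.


MTF encoding:
'c': index 2 in ['a', 'b', 'c', 'e'] -> ['c', 'a', 'b', 'e']
'b': index 2 in ['c', 'a', 'b', 'e'] -> ['b', 'c', 'a', 'e']
'a': index 2 in ['b', 'c', 'a', 'e'] -> ['a', 'b', 'c', 'e']
'b': index 1 in ['a', 'b', 'c', 'e'] -> ['b', 'a', 'c', 'e']
'a': index 1 in ['b', 'a', 'c', 'e'] -> ['a', 'b', 'c', 'e']
'e': index 3 in ['a', 'b', 'c', 'e'] -> ['e', 'a', 'b', 'c']
'c': index 3 in ['e', 'a', 'b', 'c'] -> ['c', 'e', 'a', 'b']
'b': index 3 in ['c', 'e', 'a', 'b'] -> ['b', 'c', 'e', 'a']


Output: [2, 2, 2, 1, 1, 3, 3, 3]


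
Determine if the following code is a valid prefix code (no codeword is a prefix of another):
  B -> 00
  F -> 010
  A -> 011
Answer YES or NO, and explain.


Checking each pair (does one codeword prefix another?):
  B='00' vs F='010': no prefix
  B='00' vs A='011': no prefix
  F='010' vs B='00': no prefix
  F='010' vs A='011': no prefix
  A='011' vs B='00': no prefix
  A='011' vs F='010': no prefix
No violation found over all pairs.

YES -- this is a valid prefix code. No codeword is a prefix of any other codeword.


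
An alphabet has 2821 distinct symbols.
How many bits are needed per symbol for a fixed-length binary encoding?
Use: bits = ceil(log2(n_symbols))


log2(2821) = 11.462
Bracket: 2^11 = 2048 < 2821 <= 2^12 = 4096
So ceil(log2(2821)) = 12

bits = ceil(log2(2821)) = ceil(11.462) = 12 bits


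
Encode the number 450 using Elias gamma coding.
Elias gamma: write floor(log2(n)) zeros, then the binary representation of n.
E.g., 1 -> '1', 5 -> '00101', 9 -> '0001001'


num_bits = floor(log2(450)) + 1 = 9
leading_zeros = num_bits - 1 = 8
binary(450) = 111000010

Elias gamma(450) = '00000000' + '111000010' = 00000000111000010 (17 bits)


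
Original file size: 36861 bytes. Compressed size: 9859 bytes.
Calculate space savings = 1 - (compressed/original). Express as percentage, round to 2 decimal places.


ratio = compressed/original = 9859/36861 = 0.267464
savings = 1 - ratio = 1 - 0.267464 = 0.732536
as a percentage: 0.732536 * 100 = 73.25%

Space savings = 1 - 9859/36861 = 73.25%


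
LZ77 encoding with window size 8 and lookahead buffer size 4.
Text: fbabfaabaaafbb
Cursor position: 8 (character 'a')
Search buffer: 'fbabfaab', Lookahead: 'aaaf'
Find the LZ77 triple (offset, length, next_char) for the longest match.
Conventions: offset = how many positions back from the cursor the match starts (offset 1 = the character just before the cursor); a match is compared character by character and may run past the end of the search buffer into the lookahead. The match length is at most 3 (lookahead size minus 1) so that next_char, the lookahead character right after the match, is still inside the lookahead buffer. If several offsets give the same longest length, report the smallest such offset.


Try each offset into the search buffer:
  offset=1 (pos 7, char 'b'): match length 0
  offset=2 (pos 6, char 'a'): match length 1
  offset=3 (pos 5, char 'a'): match length 2
  offset=4 (pos 4, char 'f'): match length 0
  offset=5 (pos 3, char 'b'): match length 0
  offset=6 (pos 2, char 'a'): match length 1
  offset=7 (pos 1, char 'b'): match length 0
  offset=8 (pos 0, char 'f'): match length 0
Longest match has length 2 at offset 3.
next_char = character at position 8 + 2 = 10 -> 'a'

Best match: offset=3, length=2 (matching 'aa' starting at position 5)
LZ77 triple: (3, 2, 'a')


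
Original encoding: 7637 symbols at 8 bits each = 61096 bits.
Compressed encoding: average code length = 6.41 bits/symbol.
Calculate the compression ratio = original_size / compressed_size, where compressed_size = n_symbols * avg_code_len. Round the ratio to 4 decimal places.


original_size = n_symbols * orig_bits = 7637 * 8 = 61096 bits
compressed_size = n_symbols * avg_code_len = 7637 * 6.41 = 48953.17 bits
ratio = original_size / compressed_size = 61096 / 48953.17 = 1.248

Compression ratio = 1.248


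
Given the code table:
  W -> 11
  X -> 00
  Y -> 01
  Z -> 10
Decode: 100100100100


Decoding:
10 -> Z
01 -> Y
00 -> X
10 -> Z
01 -> Y
00 -> X


Result: ZYXZYX


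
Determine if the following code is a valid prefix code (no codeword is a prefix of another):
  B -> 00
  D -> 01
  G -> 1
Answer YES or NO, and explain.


Checking each pair (does one codeword prefix another?):
  B='00' vs D='01': no prefix
  B='00' vs G='1': no prefix
  D='01' vs B='00': no prefix
  D='01' vs G='1': no prefix
  G='1' vs B='00': no prefix
  G='1' vs D='01': no prefix
No violation found over all pairs.

YES -- this is a valid prefix code. No codeword is a prefix of any other codeword.


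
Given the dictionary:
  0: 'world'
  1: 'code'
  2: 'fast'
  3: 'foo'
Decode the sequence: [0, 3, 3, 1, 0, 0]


Look up each index in the dictionary:
  0 -> 'world'
  3 -> 'foo'
  3 -> 'foo'
  1 -> 'code'
  0 -> 'world'
  0 -> 'world'

Decoded: "world foo foo code world world"


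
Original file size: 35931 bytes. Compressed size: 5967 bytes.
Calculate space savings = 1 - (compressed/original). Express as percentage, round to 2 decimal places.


ratio = compressed/original = 5967/35931 = 0.166068
savings = 1 - ratio = 1 - 0.166068 = 0.833932
as a percentage: 0.833932 * 100 = 83.39%

Space savings = 1 - 5967/35931 = 83.39%


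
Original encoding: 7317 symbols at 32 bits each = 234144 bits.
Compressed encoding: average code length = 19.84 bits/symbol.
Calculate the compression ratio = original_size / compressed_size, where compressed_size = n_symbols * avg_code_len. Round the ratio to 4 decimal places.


original_size = n_symbols * orig_bits = 7317 * 32 = 234144 bits
compressed_size = n_symbols * avg_code_len = 7317 * 19.84 = 145169.28 bits
ratio = original_size / compressed_size = 234144 / 145169.28 = 1.6129

Compression ratio = 1.6129


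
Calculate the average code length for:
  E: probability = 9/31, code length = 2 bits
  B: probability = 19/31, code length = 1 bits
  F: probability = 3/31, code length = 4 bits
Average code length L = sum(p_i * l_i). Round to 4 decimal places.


Weighted contributions p_i * l_i:
  E: (9/31) * 2 = 18/31
  B: (19/31) * 1 = 19/31
  F: (3/31) * 4 = 12/31
Sum = (18 + 19 + 12)/31 = 49/31

L = 49/31 = 1.5806 bits/symbol


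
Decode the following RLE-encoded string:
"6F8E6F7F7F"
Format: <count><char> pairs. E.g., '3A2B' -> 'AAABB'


Expanding each <count><char> pair:
  6F -> 'FFFFFF'
  8E -> 'EEEEEEEE'
  6F -> 'FFFFFF'
  7F -> 'FFFFFFF'
  7F -> 'FFFFFFF'

Decoded = FFFFFFEEEEEEEEFFFFFFFFFFFFFFFFFFFF


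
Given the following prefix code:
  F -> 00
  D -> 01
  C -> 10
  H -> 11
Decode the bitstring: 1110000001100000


Decoding step by step:
Bits 11 -> H
Bits 10 -> C
Bits 00 -> F
Bits 00 -> F
Bits 01 -> D
Bits 10 -> C
Bits 00 -> F
Bits 00 -> F


Decoded message: HCFFDCFF


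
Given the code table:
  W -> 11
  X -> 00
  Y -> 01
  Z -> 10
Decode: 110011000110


Decoding:
11 -> W
00 -> X
11 -> W
00 -> X
01 -> Y
10 -> Z


Result: WXWXYZ


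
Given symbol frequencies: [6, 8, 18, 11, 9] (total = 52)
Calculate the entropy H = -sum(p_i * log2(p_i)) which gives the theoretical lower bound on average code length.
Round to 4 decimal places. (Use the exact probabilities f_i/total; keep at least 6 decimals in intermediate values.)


Per-symbol terms -p_i * log2(p_i) with p_i = f_i/52:
  p = 6/52 = 0.115385: log2(p) = -3.115477, -p*log2(p) = 0.359478
  p = 8/52 = 0.153846: log2(p) = -2.700440, -p*log2(p) = 0.415452
  p = 18/52 = 0.346154: log2(p) = -1.530515, -p*log2(p) = 0.529794
  p = 11/52 = 0.211538: log2(p) = -2.241008, -p*log2(p) = 0.474059
  p = 9/52 = 0.173077: log2(p) = -2.530515, -p*log2(p) = 0.437974
H = 0.359478 + 0.415452 + 0.529794 + 0.474059 + 0.437974 = 2.216757

H = 2.2168 bits/symbol


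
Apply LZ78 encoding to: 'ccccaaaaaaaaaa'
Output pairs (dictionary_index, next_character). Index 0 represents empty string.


LZ78 encoding steps:
Dictionary: {0: ''}
Step 1: w='' (idx 0), next='c' -> output (0, 'c'), add 'c' as idx 1
Step 2: w='c' (idx 1), next='c' -> output (1, 'c'), add 'cc' as idx 2
Step 3: w='c' (idx 1), next='a' -> output (1, 'a'), add 'ca' as idx 3
Step 4: w='' (idx 0), next='a' -> output (0, 'a'), add 'a' as idx 4
Step 5: w='a' (idx 4), next='a' -> output (4, 'a'), add 'aa' as idx 5
Step 6: w='aa' (idx 5), next='a' -> output (5, 'a'), add 'aaa' as idx 6
Step 7: w='aaa' (idx 6), end of input -> output (6, '')


Encoded: [(0, 'c'), (1, 'c'), (1, 'a'), (0, 'a'), (4, 'a'), (5, 'a'), (6, '')]


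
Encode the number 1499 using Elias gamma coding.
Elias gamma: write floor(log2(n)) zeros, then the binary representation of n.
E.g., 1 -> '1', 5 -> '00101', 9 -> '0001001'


num_bits = floor(log2(1499)) + 1 = 11
leading_zeros = num_bits - 1 = 10
binary(1499) = 10111011011

Elias gamma(1499) = '0000000000' + '10111011011' = 000000000010111011011 (21 bits)


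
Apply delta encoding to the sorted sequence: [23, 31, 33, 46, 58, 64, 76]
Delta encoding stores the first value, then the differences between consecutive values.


First value: 23
Deltas:
  31 - 23 = 8
  33 - 31 = 2
  46 - 33 = 13
  58 - 46 = 12
  64 - 58 = 6
  76 - 64 = 12


Delta encoded: [23, 8, 2, 13, 12, 6, 12]


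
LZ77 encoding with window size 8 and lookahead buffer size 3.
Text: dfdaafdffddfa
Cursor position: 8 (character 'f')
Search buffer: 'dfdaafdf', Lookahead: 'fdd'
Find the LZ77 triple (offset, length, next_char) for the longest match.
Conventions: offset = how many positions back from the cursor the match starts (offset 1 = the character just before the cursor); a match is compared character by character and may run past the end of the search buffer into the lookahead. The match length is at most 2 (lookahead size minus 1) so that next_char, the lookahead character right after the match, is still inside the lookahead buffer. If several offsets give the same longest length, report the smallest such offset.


Try each offset into the search buffer:
  offset=1 (pos 7, char 'f'): match length 1
  offset=2 (pos 6, char 'd'): match length 0
  offset=3 (pos 5, char 'f'): match length 2
  offset=4 (pos 4, char 'a'): match length 0
  offset=5 (pos 3, char 'a'): match length 0
  offset=6 (pos 2, char 'd'): match length 0
  offset=7 (pos 1, char 'f'): match length 2
  offset=8 (pos 0, char 'd'): match length 0
Longest match has length 2, found at offsets 3, 7; take the smallest, offset 3.
next_char = character at position 8 + 2 = 10 -> 'd'

Best match: offset=3, length=2 (matching 'fd' starting at position 5)
LZ77 triple: (3, 2, 'd')


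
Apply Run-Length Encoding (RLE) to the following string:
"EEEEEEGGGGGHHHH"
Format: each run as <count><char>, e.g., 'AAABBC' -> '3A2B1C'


Scanning runs left to right:
  i=0: run of 'E' x 6 -> '6E'
  i=6: run of 'G' x 5 -> '5G'
  i=11: run of 'H' x 4 -> '4H'

RLE = 6E5G4H


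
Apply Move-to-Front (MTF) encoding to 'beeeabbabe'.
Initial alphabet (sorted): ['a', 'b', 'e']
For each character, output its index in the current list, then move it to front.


MTF encoding:
'b': index 1 in ['a', 'b', 'e'] -> ['b', 'a', 'e']
'e': index 2 in ['b', 'a', 'e'] -> ['e', 'b', 'a']
'e': index 0 in ['e', 'b', 'a'] -> ['e', 'b', 'a']
'e': index 0 in ['e', 'b', 'a'] -> ['e', 'b', 'a']
'a': index 2 in ['e', 'b', 'a'] -> ['a', 'e', 'b']
'b': index 2 in ['a', 'e', 'b'] -> ['b', 'a', 'e']
'b': index 0 in ['b', 'a', 'e'] -> ['b', 'a', 'e']
'a': index 1 in ['b', 'a', 'e'] -> ['a', 'b', 'e']
'b': index 1 in ['a', 'b', 'e'] -> ['b', 'a', 'e']
'e': index 2 in ['b', 'a', 'e'] -> ['e', 'b', 'a']


Output: [1, 2, 0, 0, 2, 2, 0, 1, 1, 2]


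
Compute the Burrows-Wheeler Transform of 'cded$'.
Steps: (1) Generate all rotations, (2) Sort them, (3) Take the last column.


Rotations (sorted):
  0: $cded -> last char: d
  1: cded$ -> last char: $
  2: d$cde -> last char: e
  3: ded$c -> last char: c
  4: ed$cd -> last char: d


BWT = d$ecd


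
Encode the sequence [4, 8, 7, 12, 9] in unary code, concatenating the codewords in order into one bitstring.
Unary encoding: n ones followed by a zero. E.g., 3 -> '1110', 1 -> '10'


Encode each number as n ones followed by a terminating 0:
  4 -> 11110 (5 bits)
  8 -> 111111110 (9 bits)
  7 -> 11111110 (8 bits)
  12 -> 1111111111110 (13 bits)
  9 -> 1111111110 (10 bits)
Total length = 5 + 9 + 8 + 13 + 10 = 45 bits.

Unary([4, 8, 7, 12, 9]) = 111101111111101111111011111111111101111111110 (45 bits)


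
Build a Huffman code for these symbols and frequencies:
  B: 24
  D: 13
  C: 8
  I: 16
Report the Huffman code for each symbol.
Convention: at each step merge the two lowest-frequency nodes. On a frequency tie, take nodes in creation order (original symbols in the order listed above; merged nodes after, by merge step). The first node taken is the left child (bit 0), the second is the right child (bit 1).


Huffman tree construction:
Step 1: Merge C(8) + D(13) = 21
Step 2: Merge I(16) + (C+D)(21) = 37
Step 3: Merge B(24) + (I+(C+D))(37) = 61
Read each symbol's code off the tree from the root (left child = 0, right child = 1).

Codes:
  B: 0 (length 1)
  D: 111 (length 3)
  C: 110 (length 3)
  I: 10 (length 2)
Average code length: 119/61 = 1.9508 bits/symbol


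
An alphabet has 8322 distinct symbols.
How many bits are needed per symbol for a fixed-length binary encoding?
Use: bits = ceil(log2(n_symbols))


log2(8322) = 13.0227
Bracket: 2^13 = 8192 < 8322 <= 2^14 = 16384
So ceil(log2(8322)) = 14

bits = ceil(log2(8322)) = ceil(13.0227) = 14 bits


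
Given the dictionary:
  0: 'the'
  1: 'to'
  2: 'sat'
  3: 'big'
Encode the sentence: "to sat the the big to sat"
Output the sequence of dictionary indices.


Look up each word in the dictionary:
  'to' -> 1
  'sat' -> 2
  'the' -> 0
  'the' -> 0
  'big' -> 3
  'to' -> 1
  'sat' -> 2

Encoded: [1, 2, 0, 0, 3, 1, 2]


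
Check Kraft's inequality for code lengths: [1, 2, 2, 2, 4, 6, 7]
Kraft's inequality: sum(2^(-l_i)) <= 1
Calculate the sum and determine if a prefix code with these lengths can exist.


Sum = 2^(-1) + 2^(-2) + 2^(-2) + 2^(-2) + 2^(-4) + 2^(-6) + 2^(-7)
    = 0.5 + 0.25 + 0.25 + 0.25 + 0.0625 + 0.015625 + 0.0078125
    = 171/128 = 1.3359375
Since 1.3359375 > 1, Kraft's inequality is NOT satisfied.
A prefix code with these lengths CANNOT exist.

Kraft sum = 1.3359375. Not satisfied.


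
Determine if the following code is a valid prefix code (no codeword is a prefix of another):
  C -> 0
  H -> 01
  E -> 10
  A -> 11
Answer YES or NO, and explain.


Checking each pair (does one codeword prefix another?):
  C='0' vs H='01': prefix -- VIOLATION

NO -- this is NOT a valid prefix code. C (0) is a prefix of H (01).


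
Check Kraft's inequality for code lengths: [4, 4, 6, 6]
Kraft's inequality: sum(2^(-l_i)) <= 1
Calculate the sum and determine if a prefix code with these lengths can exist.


Sum = 2^(-4) + 2^(-4) + 2^(-6) + 2^(-6)
    = 0.0625 + 0.0625 + 0.015625 + 0.015625
    = 10/64 = 0.15625
Since 0.15625 <= 1, Kraft's inequality IS satisfied.
A prefix code with these lengths CAN exist.

Kraft sum = 0.15625. Satisfied.


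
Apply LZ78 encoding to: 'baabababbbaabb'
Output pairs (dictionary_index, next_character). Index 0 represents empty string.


LZ78 encoding steps:
Dictionary: {0: ''}
Step 1: w='' (idx 0), next='b' -> output (0, 'b'), add 'b' as idx 1
Step 2: w='' (idx 0), next='a' -> output (0, 'a'), add 'a' as idx 2
Step 3: w='a' (idx 2), next='b' -> output (2, 'b'), add 'ab' as idx 3
Step 4: w='ab' (idx 3), next='a' -> output (3, 'a'), add 'aba' as idx 4
Step 5: w='b' (idx 1), next='b' -> output (1, 'b'), add 'bb' as idx 5
Step 6: w='b' (idx 1), next='a' -> output (1, 'a'), add 'ba' as idx 6
Step 7: w='ab' (idx 3), next='b' -> output (3, 'b'), add 'abb' as idx 7


Encoded: [(0, 'b'), (0, 'a'), (2, 'b'), (3, 'a'), (1, 'b'), (1, 'a'), (3, 'b')]


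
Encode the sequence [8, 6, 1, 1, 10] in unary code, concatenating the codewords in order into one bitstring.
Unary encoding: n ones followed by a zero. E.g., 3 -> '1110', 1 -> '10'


Encode each number as n ones followed by a terminating 0:
  8 -> 111111110 (9 bits)
  6 -> 1111110 (7 bits)
  1 -> 10 (2 bits)
  1 -> 10 (2 bits)
  10 -> 11111111110 (11 bits)
Total length = 9 + 7 + 2 + 2 + 11 = 31 bits.

Unary([8, 6, 1, 1, 10]) = 1111111101111110101011111111110 (31 bits)


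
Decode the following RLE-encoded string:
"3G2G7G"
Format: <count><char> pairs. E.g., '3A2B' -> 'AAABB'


Expanding each <count><char> pair:
  3G -> 'GGG'
  2G -> 'GG'
  7G -> 'GGGGGGG'

Decoded = GGGGGGGGGGGG
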